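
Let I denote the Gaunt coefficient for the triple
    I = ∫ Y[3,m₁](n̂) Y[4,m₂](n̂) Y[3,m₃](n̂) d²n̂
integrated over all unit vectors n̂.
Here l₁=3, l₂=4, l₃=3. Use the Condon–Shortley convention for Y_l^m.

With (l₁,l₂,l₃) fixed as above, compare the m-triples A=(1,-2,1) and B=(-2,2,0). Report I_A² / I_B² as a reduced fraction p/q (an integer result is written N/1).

40/3

l's match ⇒ only the (l;m) 3-j factors differ between A and B.
A: triangle coeff Δ(3,4,3) = 1/34650; Σ_t [0,2]: t=0:+1/192 t=1:−1/36 t=2:+1/192 = -5/288; (3j)²=20/693 [(3 4 3; 1 -2 1)], sign=-1
B: triangle coeff Δ(3,4,3) = 1/34650; Σ_t [3,4]: t=3:−1/72 t=4:+1/96 = -1/288; (3j)²=1/462 [(3 4 3; -2 2 0)], sign=+1
I_A²/I_B² = (20/693)/(1/462) = 40/3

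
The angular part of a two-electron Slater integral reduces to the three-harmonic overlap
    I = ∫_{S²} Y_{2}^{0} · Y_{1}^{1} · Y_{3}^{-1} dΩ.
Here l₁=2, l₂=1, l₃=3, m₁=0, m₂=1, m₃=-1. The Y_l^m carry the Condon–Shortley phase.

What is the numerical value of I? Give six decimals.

-0.202301

Checks pass: Σm=0; 6 even; l₃=3∈[1,3].
(2·2+1)(2·1+1)(2·3+1) = 105
Δ: 0! 4! 2! / 7! → 1/105
sum: t=0:+1/4 = 1/4
3j²(2 1 3; 0 0 0) = Δ·Π!·Σ² = 3/35  (sign -1)
sum: t=0:+1/8 = 1/8
3j²(2 1 3; 0 1 -1) = Δ·Π!·Σ² = 2/35  (sign +1)
combine: 4πI² = 105·3/35·2/35 = 18/35
take √, sign -1: I = -0.20230066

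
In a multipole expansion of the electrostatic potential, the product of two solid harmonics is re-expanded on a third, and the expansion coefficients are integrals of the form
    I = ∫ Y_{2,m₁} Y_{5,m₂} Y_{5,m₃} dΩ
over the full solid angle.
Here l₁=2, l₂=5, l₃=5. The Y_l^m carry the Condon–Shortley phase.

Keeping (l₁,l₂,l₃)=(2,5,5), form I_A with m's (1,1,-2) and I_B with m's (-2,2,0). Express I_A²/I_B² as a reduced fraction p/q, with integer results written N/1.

3/10

Shared (l₁,l₂,l₃)=(2,5,5): N and (l;000)² cancel in I_A²/I_B².
A: Δ = 2!·2!·8!/13! = 1/38610; Racah Σ t=0..1: t=0:+1/2880 t=1:−1/1440 = -1/2880; ⇒ 3j(2 5 5; 1 1 -2)² = 7/715, sgn +1
B: Δ = 2!·2!·8!/13! = 1/38610; Racah Σ t=2..2: t=2:+1/2880 = 1/2880; ⇒ 3j(2 5 5; -2 2 0)² = 14/429, sgn -1
I_A²/I_B² = (7/715)/(14/429) = 3/10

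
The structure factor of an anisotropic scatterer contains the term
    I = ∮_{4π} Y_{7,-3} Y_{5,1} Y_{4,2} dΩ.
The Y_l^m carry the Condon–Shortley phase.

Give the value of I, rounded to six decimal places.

-0.072504

Checks pass: Σm=0; 16 even; l₃=4∈[2,12].
(2·7+1)(2·5+1)(2·4+1) = 1485
Δ: 8! 6! 2! / 17! → 1/6126120
sum: t=3:−1/69120 t=4:+1/20736 t=5:−1/69120 = 1/51840
3j²(7 5 4; 0 0 0) = Δ·Π!·Σ² = 280/21879  (sign +1)
sum: t=4:+1/829440 t=5:−1/86400 t=6:+1/138240 = -13/4147200
3j²(7 5 4; -3 1 2) = Δ·Π!·Σ² = 13/3740  (sign -1)
combine: 4πI² = 1485·280/21879·13/3740 = 210/3179
take √, sign -1: I = -0.07250358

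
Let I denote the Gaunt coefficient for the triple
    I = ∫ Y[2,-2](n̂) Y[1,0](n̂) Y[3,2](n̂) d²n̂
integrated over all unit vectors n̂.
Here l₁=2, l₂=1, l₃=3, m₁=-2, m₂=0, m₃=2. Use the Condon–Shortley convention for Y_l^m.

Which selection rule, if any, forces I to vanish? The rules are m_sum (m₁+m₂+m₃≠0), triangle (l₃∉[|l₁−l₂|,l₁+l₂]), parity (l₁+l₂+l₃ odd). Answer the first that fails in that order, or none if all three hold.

azimuthal sum: -2 + 0 + 2 = 0  ✓
1 ≤ 3 ≤ 3 (triangle on l)  ✓
L = 2 + 1 + 3 = 6 (even)  ✓

none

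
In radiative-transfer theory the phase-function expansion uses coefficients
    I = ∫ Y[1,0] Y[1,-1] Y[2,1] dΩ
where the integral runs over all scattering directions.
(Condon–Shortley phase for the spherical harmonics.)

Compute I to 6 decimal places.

-0.218510

m-sum 0 ✓  L=4 even ✓  0≤2≤2 ✓
Π(2lᵢ+1) = 3×3×5 = 45
triangle coeff Δ(1,1,2) = 1/30
Σ_t [0,0]: t=0:+1/1 = 1/1
(3j)²=2/15 [(1 1 2; 0 0 0)], sign=+1
Σ_t [0,0]: t=0:+1/2 = 1/2
(3j)²=1/10 [(1 1 2; 0 -1 1)], sign=-1
⇒ 4πI² = 3/5
I = (-1)√(3/5/(4π)) = -0.21850969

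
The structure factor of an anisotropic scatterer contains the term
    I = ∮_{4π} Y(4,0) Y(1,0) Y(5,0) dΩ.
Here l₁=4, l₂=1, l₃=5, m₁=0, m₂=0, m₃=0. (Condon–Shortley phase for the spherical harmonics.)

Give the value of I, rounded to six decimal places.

m-sum 0 ✓  L=10 even ✓  3≤5≤5 ✓
Π(2lᵢ+1) = 9×3×11 = 297
triangle coeff Δ(4,1,5) = 1/495
Σ_t [0,0]: t=0:+1/576 = 1/576
(3j)²=5/99 [(4 1 5; 0 0 0)], sign=-1
(m-triple is (0,0,0) — same symbol as above.)
⇒ 4πI² = 25/33
I = (+1)√(25/33/(4π)) = 0.24553200

0.245532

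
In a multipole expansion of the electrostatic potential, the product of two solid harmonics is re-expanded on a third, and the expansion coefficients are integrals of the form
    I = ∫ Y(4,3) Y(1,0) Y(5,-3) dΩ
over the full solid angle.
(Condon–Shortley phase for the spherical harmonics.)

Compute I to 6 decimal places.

m-sum 0 ✓  L=10 even ✓  3≤5≤5 ✓
Π(2lᵢ+1) = 9×3×11 = 297
triangle coeff Δ(4,1,5) = 1/495
Σ_t [0,0]: t=0:+1/576 = 1/576
(3j)²=5/99 [(4 1 5; 0 0 0)], sign=-1
Σ_t [0,0]: t=0:+1/5040 = 1/5040
(3j)²=16/495 [(4 1 5; 3 0 -3)], sign=+1
⇒ 4πI² = 16/33
I = (-1)√(16/33/(4π)) = -0.19642560

-0.196426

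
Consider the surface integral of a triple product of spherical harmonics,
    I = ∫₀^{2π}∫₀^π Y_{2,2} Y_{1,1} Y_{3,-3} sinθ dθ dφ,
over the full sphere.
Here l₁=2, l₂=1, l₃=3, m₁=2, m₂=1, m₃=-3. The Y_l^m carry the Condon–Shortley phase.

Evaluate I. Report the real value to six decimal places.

-0.319865

Checks pass: Σm=0; 6 even; l₃=3∈[1,3].
(2·2+1)(2·1+1)(2·3+1) = 105
Δ: 0! 4! 2! / 7! → 1/105
sum: t=0:+1/4 = 1/4
3j²(2 1 3; 0 0 0) = Δ·Π!·Σ² = 3/35  (sign -1)
sum: t=0:+1/48 = 1/48
3j²(2 1 3; 2 1 -3) = Δ·Π!·Σ² = 1/7  (sign +1)
combine: 4πI² = 105·3/35·1/7 = 9/7
take √, sign -1: I = -0.31986543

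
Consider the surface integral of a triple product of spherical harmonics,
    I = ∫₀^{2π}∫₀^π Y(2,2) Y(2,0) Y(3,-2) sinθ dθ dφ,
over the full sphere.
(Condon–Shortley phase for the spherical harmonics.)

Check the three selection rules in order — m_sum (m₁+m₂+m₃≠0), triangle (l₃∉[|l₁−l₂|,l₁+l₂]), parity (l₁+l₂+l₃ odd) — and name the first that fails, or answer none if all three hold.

parity

m₁+m₂+m₃ = 2 + 0 − 2 = 0  ✓
triangle: |2−2|=0 ≤ l₃=3 ≤ 2+2=4  ✓
parity: l₁+l₂+l₃ = 7 is odd  ✗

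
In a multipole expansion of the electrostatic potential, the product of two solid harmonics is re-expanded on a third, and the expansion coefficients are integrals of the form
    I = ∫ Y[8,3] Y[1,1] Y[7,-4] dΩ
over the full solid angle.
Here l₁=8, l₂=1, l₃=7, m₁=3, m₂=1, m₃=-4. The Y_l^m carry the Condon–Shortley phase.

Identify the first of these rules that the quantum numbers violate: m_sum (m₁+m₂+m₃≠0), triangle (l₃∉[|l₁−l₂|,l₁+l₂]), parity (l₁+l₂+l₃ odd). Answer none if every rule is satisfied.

none

m₁+m₂+m₃ = 3 + 1 − 4 = 0  ✓
triangle: |8−1|=7 ≤ l₃=7 ≤ 8+1=9  ✓
parity: l₁+l₂+l₃ = 16 is even  ✓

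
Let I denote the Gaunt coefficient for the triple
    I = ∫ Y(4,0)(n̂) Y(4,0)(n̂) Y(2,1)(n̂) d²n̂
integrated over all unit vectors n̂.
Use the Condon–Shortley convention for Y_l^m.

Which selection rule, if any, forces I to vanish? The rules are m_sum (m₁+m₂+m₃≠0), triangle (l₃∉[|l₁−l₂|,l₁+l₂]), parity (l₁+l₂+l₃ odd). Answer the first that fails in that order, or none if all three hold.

m_sum

m₁+m₂+m₃ = 0 + 0 + 1 = 1  ✗
triangle: |4−4|=0 ≤ l₃=2 ≤ 4+4=8
parity: l₁+l₂+l₃ = 10 is even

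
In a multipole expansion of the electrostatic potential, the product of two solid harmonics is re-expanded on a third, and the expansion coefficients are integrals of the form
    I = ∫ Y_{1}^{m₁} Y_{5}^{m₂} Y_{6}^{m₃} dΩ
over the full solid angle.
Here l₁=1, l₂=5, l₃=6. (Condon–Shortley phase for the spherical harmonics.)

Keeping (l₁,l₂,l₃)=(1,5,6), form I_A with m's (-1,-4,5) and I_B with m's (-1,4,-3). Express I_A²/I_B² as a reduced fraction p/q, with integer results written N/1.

55/3

Same 1,5,6: normalisation and zero-m 3j drop out of the ratio.
A: Δ: 0! 2! 10! / 13! → 1/858; sum: t=0:+1/725760 = 1/725760; 3j²(1 5 6; -1 -4 5) = Δ·Π!·Σ² = 5/78  (sign -1)
B: Δ: 0! 2! 10! / 13! → 1/858; sum: t=0:+1/725760 = 1/725760; 3j²(1 5 6; -1 4 -3) = Δ·Π!·Σ² = 1/286  (sign -1)
I_A²/I_B² = (5/78)/(1/286) = 55/3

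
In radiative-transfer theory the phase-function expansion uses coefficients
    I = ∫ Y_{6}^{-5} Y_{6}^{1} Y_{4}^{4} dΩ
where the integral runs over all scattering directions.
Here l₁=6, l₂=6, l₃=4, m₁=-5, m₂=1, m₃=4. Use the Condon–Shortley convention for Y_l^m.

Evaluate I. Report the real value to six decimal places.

Checks pass: Σm=0; 16 even; l₃=4∈[0,12].
(2·6+1)(2·6+1)(2·4+1) = 1521
Δ: 8! 4! 4! / 17! → 1/15315300
sum: t=2:+1/829440 t=3:−1/25920 t=4:+1/9216 t=5:−1/25920 t=6:+1/829440 = 7/207360
3j²(6 6 4; 0 0 0) = Δ·Π!·Σ² = 28/2431  (sign +1)
sum: t=7:−1/2903040 = -1/2903040
3j²(6 6 4; -5 1 4) = Δ·Π!·Σ² = 5/663  (sign -1)
combine: 4πI² = 1521·28/2431·5/663 = 420/3179
take √, sign -1: I = -0.10253555

-0.102536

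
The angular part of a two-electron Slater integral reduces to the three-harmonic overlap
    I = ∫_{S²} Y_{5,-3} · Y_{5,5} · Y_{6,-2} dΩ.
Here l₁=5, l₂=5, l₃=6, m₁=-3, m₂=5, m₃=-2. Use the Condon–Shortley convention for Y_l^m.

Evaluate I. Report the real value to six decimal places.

m-sum 0 ✓  L=16 even ✓  0≤6≤10 ✓
Π(2lᵢ+1) = 11×11×13 = 1573
triangle coeff Δ(5,5,6) = 1/28588560
Σ_t [0,4]: t=0:+1/345600 t=1:−1/13824 t=2:+1/5184 t=3:−1/13824 t=4:+1/345600 = 7/129600
(3j)²=80/7293 [(5 5 6; 0 0 0)], sign=+1
Σ_t [4,4]: t=4:+1/829440 = 1/829440
(3j)²=35/2431 [(5 5 6; -3 5 -2)], sign=+1
⇒ 4πI² = 2800/11271
I = (+1)√(2800/11271/(4π)) = 0.14060244

0.140602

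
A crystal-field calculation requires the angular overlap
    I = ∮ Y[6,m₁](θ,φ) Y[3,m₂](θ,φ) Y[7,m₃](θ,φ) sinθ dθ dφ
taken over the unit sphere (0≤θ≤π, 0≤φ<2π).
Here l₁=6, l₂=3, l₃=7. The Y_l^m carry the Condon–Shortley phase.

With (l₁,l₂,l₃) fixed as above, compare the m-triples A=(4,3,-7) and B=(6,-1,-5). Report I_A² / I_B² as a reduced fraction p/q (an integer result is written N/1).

l's match ⇒ only the (l;m) 3-j factors differ between A and B.
A: triangle coeff Δ(6,3,7) = 1/2042040; Σ_t [2,2]: t=2:+1/174182400 = 1/174182400; (3j)²=1/136 [(6 3 7; 4 3 -7)], sign=+1
B: triangle coeff Δ(6,3,7) = 1/2042040; Σ_t [0,0]: t=0:+1/29030400 = 1/29030400; (3j)²=99/7735 [(6 3 7; 6 -1 -5)], sign=+1
I_A²/I_B² = (1/136)/(99/7735) = 455/792

455/792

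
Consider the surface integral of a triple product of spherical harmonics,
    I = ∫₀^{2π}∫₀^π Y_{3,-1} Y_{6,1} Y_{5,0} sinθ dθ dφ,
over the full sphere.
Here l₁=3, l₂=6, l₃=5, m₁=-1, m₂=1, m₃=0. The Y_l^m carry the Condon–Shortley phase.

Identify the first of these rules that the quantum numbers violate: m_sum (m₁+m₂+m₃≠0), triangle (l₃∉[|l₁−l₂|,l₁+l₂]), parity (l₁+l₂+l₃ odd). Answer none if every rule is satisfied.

azimuthal sum: -1 + 1 + 0 = 0  ✓
3 ≤ 5 ≤ 9 (triangle on l)  ✓
L = 3 + 6 + 5 = 14 (even)  ✓

none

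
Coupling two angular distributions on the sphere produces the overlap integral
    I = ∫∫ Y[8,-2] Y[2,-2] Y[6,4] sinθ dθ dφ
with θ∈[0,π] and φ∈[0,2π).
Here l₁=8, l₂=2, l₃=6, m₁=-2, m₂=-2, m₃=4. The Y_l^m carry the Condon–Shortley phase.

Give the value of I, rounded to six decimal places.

0.032867

m-sum 0 ✓  L=16 even ✓  6≤6≤10 ✓
Π(2lᵢ+1) = 17×5×13 = 1105
triangle coeff Δ(8,2,6) = 1/30940
Σ_t [2,2]: t=2:+1/2073600 = 1/2073600
(3j)²=28/1105 [(8 2 6; 0 0 0)], sign=+1
Σ_t [0,0]: t=0:+1/174182400 = 1/174182400
(3j)²=3/6188 [(8 2 6; -2 -2 4)], sign=+1
⇒ 4πI² = 3/221
I = (+1)√(3/221/(4π)) = 0.03286696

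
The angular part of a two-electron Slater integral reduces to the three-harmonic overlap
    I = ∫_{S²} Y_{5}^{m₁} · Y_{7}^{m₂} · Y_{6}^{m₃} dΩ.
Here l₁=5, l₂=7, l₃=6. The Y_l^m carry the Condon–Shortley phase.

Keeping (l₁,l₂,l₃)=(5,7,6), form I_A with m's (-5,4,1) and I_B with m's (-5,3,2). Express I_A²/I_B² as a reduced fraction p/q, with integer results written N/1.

11/10

l's match ⇒ only the (l;m) 3-j factors differ between A and B.
A: triangle coeff Δ(5,7,6) = 1/174594420; Σ_t [6,6]: t=6:+1/12441600 = 1/12441600; (3j)²=245/12597 [(5 7 6; -5 4 1)], sign=-1
B: triangle coeff Δ(5,7,6) = 1/174594420; Σ_t [6,6]: t=6:+1/9953280 = 1/9953280; (3j)²=2450/138567 [(5 7 6; -5 3 2)], sign=+1
I_A²/I_B² = (245/12597)/(2450/138567) = 11/10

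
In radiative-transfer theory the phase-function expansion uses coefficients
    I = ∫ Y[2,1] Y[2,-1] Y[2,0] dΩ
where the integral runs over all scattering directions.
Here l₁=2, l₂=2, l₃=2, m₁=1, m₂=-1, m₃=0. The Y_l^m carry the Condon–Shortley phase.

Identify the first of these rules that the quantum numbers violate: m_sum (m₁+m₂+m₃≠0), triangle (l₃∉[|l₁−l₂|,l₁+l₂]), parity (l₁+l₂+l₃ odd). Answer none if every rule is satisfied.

Σmᵢ = 0  ✓
l₃∈[|l₁−l₂|,l₁+l₂]=[0,4], have l₃=2  ✓
Σlᵢ = 6 ⇒ even  ✓

none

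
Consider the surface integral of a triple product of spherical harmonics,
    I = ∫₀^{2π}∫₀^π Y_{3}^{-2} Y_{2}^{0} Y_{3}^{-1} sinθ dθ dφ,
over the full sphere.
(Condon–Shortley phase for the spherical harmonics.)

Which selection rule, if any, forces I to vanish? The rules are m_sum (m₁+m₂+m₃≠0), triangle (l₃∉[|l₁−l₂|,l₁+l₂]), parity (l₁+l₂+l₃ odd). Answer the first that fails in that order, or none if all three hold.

Σmᵢ = -3  ✗
l₃∈[|l₁−l₂|,l₁+l₂]=[1,5], have l₃=3
Σlᵢ = 8 ⇒ even

m_sum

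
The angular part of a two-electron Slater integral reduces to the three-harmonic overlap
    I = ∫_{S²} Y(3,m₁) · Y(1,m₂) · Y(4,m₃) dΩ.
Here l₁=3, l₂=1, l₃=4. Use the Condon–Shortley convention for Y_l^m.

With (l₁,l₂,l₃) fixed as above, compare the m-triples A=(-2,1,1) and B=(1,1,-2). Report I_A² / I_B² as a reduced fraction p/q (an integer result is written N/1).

Same 3,1,4: normalisation and zero-m 3j drop out of the ratio.
A: Δ: 0! 6! 2! / 9! → 1/252; sum: t=0:+1/240 = 1/240; 3j²(3 1 4; -2 1 1) = Δ·Π!·Σ² = 1/84  (sign -1)
B: Δ: 0! 6! 2! / 9! → 1/252; sum: t=0:+1/96 = 1/96; 3j²(3 1 4; 1 1 -2) = Δ·Π!·Σ² = 5/84  (sign +1)
I_A²/I_B² = (1/84)/(5/84) = 1/5

1/5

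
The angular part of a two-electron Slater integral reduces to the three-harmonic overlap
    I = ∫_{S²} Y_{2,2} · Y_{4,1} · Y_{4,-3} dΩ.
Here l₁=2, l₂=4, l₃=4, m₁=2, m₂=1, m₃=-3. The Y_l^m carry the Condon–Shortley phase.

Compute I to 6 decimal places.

0.159270

Checks pass: Σm=0; 10 even; l₃=4∈[2,6].
(2·2+1)(2·4+1)(2·4+1) = 405
Δ: 2! 2! 6! / 11! → 1/13860
sum: t=0:+1/192 t=1:−1/36 t=2:+1/192 = -5/288
3j²(2 4 4; 0 0 0) = Δ·Π!·Σ² = 20/693  (sign -1)
sum: t=0:+1/480 = 1/480
3j²(2 4 4; 2 1 -3) = Δ·Π!·Σ² = 3/110  (sign -1)
combine: 4πI² = 405·20/693·3/110 = 270/847
take √, sign +1: I = 0.15927046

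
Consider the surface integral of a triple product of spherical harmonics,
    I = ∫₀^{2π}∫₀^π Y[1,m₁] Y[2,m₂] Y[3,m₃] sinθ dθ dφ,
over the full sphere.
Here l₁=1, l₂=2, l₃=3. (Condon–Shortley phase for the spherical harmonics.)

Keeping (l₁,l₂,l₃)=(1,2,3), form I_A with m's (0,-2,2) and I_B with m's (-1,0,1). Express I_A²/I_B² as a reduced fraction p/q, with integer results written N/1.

Same 1,2,3: normalisation and zero-m 3j drop out of the ratio.
A: Δ: 0! 2! 4! / 7! → 1/105; sum: t=0:+1/24 = 1/24; 3j²(1 2 3; 0 -2 2) = Δ·Π!·Σ² = 1/21  (sign -1)
B: Δ: 0! 2! 4! / 7! → 1/105; sum: t=0:+1/8 = 1/8; 3j²(1 2 3; -1 0 1) = Δ·Π!·Σ² = 2/35  (sign +1)
I_A²/I_B² = (1/21)/(2/35) = 5/6

5/6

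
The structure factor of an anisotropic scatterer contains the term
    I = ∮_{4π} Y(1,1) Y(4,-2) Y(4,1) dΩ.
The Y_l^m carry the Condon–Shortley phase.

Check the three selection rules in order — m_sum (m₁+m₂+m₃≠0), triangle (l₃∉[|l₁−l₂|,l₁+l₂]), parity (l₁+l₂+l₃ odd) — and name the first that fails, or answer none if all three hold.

parity

azimuthal sum: 1 − 2 + 1 = 0  ✓
3 ≤ 4 ≤ 5 (triangle on l)  ✓
L = 1 + 4 + 4 = 9 (odd)  ✗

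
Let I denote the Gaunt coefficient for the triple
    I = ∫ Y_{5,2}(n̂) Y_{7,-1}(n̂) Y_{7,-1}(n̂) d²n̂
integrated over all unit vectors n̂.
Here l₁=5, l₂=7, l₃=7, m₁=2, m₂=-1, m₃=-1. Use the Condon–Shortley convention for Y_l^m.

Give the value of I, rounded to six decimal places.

L=19 odd ⇒ parity kills the (l;000) factor ⇒ I = 0

0.000000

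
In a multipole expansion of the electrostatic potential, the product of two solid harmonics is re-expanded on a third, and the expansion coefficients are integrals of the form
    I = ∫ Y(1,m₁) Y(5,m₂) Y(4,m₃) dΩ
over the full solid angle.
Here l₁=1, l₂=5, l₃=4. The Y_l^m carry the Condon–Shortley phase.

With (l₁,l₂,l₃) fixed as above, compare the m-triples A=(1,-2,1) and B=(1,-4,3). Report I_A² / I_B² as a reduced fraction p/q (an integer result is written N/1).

l's match ⇒ only the (l;m) 3-j factors differ between A and B.
A: triangle coeff Δ(1,5,4) = 1/495; Σ_t [0,0]: t=0:+1/1440 = 1/1440; (3j)²=7/165 [(1 5 4; 1 -2 1)], sign=-1
B: triangle coeff Δ(1,5,4) = 1/495; Σ_t [0,0]: t=0:+1/10080 = 1/10080; (3j)²=4/55 [(1 5 4; 1 -4 3)], sign=-1
I_A²/I_B² = (7/165)/(4/55) = 7/12

7/12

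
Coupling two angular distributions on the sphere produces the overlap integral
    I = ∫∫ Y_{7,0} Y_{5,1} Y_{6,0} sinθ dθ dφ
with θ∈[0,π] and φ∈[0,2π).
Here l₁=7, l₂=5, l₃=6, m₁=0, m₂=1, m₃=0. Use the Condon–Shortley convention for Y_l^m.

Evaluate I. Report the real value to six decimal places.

0.000000

Σmᵢ = 1 ≠ 0, so the φ-integral vanishes; I = 0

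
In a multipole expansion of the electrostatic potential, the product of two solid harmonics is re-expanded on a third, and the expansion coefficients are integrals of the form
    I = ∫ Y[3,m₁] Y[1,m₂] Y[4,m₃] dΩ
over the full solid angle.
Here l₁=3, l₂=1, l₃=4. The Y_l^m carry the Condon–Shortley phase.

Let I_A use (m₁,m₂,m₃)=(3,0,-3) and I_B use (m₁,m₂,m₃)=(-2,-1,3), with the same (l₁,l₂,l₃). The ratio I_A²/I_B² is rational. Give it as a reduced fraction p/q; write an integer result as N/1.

Same 3,1,4: normalisation and zero-m 3j drop out of the ratio.
A: Δ: 0! 6! 2! / 9! → 1/252; sum: t=0:+1/720 = 1/720; 3j²(3 1 4; 3 0 -3) = Δ·Π!·Σ² = 1/36  (sign -1)
B: Δ: 0! 6! 2! / 9! → 1/252; sum: t=0:+1/240 = 1/240; 3j²(3 1 4; -2 -1 3) = Δ·Π!·Σ² = 1/12  (sign -1)
I_A²/I_B² = (1/36)/(1/12) = 1/3

1/3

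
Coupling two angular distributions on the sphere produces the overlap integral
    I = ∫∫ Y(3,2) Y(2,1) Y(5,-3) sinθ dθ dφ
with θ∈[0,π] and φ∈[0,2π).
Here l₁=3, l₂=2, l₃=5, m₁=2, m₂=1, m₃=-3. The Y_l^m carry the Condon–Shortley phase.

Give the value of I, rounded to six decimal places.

m-sum 0 ✓  L=10 even ✓  1≤5≤5 ✓
Π(2lᵢ+1) = 7×5×11 = 385
triangle coeff Δ(3,2,5) = 1/2310
Σ_t [0,0]: t=0:+1/144 = 1/144
(3j)²=10/231 [(3 2 5; 0 0 0)], sign=-1
Σ_t [0,0]: t=0:+1/720 = 1/720
(3j)²=8/165 [(3 2 5; 2 1 -3)], sign=+1
⇒ 4πI² = 80/99
I = (-1)√(80/99/(4π)) = -0.25358436

-0.253584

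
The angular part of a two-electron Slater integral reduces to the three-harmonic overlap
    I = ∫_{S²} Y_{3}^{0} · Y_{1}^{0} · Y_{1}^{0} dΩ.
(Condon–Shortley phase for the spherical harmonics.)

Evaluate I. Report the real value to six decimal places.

0.000000

|3−1|≤1≤3+1 violated ⇒ I = 0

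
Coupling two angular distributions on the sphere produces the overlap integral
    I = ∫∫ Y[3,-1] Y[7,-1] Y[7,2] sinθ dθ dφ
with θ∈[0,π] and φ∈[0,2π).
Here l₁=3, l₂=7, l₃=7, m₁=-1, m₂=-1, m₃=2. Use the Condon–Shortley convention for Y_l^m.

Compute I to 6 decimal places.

0.000000

L=17 odd ⇒ parity kills the (l;000) factor ⇒ I = 0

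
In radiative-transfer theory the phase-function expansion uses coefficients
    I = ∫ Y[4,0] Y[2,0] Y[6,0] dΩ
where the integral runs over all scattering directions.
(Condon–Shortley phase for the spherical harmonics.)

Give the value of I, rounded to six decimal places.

Rules hold: Σm=0, L=12 even, 2≤6≤6.
N = 9·5·13 = 585
Δ = 0!·8!·4!/13! = 1/6435
Racah Σ t=0..0: t=0:+1/2304 = 1/2304
⇒ 3j(4 2 6; 0 0 0)² = 5/143, sgn +1
(m-triple is (0,0,0) — same symbol as above.)
4πI² = N·(3j₀)²·(3jₘ)² = 1125/1573
I = +1·√(0.715194/4π) = 0.23856513

0.238565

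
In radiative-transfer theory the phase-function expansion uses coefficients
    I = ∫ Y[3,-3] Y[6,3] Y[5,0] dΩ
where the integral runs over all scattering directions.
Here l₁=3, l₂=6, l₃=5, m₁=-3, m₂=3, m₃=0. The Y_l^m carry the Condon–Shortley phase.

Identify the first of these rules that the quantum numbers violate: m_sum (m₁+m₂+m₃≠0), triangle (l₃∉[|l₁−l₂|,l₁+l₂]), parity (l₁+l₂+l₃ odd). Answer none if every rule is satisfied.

none

azimuthal sum: -3 + 3 + 0 = 0  ✓
3 ≤ 5 ≤ 9 (triangle on l)  ✓
L = 3 + 6 + 5 = 14 (even)  ✓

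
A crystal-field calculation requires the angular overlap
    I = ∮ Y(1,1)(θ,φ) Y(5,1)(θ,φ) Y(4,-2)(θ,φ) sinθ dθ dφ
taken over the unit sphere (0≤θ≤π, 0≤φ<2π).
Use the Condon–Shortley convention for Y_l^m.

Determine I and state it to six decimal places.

Checks pass: Σm=0; 10 even; l₃=4∈[4,6].
(2·1+1)(2·5+1)(2·4+1) = 297
Δ: 2! 0! 8! / 11! → 1/495
sum: t=1:−1/576 = -1/576
3j²(1 5 4; 0 0 0) = Δ·Π!·Σ² = 5/99  (sign -1)
sum: t=0:+1/2880 = 1/2880
3j²(1 5 4; 1 1 -2) = Δ·Π!·Σ² = 2/165  (sign +1)
combine: 4πI² = 297·5/99·2/165 = 2/11
take √, sign -1: I = -0.12028562

-0.120286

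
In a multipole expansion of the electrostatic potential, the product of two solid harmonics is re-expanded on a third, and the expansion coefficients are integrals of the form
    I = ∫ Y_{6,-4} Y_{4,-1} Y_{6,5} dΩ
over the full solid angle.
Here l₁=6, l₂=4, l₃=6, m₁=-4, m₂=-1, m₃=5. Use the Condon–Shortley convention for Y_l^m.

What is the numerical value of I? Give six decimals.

0.047465

Rules hold: Σm=0, L=16 even, 2≤6≤10.
N = 13·9·13 = 1521
Δ = 4!·8!·4!/17! = 1/15315300
Racah Σ t=0..4: t=0:+1/829440 t=1:−1/25920 t=2:+1/9216 t=3:−1/25920 t=4:+1/829440 = 7/207360
⇒ 3j(6 4 6; 0 0 0)² = 28/2431, sgn +1
Racah Σ t=2..3: t=2:+1/967680 t=3:−1/725760 = -1/2903040
⇒ 3j(6 4 6; -4 -1 5)² = 5/3094, sgn +1
4πI² = N·(3j₀)²·(3jₘ)² = 90/3179
I = +1·√(0.0283108/4π) = 0.04746473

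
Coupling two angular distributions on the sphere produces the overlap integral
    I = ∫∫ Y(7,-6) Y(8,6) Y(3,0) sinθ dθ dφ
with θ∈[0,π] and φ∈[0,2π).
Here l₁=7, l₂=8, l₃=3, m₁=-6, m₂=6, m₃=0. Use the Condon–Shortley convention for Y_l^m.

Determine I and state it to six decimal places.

m-sum 0 ✓  L=18 even ✓  1≤3≤15 ✓
Π(2lᵢ+1) = 15×17×7 = 1785
triangle coeff Δ(7,8,3) = 1/5290740
Σ_t [5,7]: t=5:−1/7257600 t=6:+1/2073600 t=7:−1/7257600 = 1/4838400
(3j)²=252/20995 [(7 8 3; 0 0 0)], sign=-1
Σ_t [11,12]: t=11:−1/479001600 t=12:+1/1916006400 = -1/638668800
(3j)²=117/6460 [(7 8 3; -6 6 0)], sign=+1
⇒ 4πI² = 11907/30685
I = (-1)√(11907/30685/(4π)) = -0.17572485

-0.175725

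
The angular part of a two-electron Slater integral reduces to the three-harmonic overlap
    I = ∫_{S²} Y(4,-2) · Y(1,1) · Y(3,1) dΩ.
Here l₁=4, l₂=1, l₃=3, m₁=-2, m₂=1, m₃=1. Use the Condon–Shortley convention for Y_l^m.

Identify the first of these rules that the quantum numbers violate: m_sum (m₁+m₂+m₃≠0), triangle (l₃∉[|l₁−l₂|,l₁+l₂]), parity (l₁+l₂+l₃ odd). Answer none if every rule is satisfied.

none

m₁+m₂+m₃ = -2 + 1 + 1 = 0  ✓
triangle: |4−1|=3 ≤ l₃=3 ≤ 4+1=5  ✓
parity: l₁+l₂+l₃ = 8 is even  ✓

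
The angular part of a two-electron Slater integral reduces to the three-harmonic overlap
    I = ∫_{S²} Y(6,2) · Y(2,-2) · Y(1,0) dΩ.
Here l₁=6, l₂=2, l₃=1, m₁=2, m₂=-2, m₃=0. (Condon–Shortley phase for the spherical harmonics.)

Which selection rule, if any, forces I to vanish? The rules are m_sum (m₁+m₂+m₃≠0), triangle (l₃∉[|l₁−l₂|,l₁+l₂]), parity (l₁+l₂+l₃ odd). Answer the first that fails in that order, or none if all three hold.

triangle

Σmᵢ = 0  ✓
l₃∈[|l₁−l₂|,l₁+l₂]=[4,8], have l₃=1  ✗
Σlᵢ = 9 ⇒ odd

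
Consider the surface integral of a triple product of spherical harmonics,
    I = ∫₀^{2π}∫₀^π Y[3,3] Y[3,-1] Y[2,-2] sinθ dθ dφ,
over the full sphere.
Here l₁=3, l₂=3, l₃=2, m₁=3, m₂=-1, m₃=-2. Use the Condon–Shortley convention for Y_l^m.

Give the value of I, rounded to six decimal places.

Checks pass: Σm=0; 8 even; l₃=2∈[0,6].
(2·3+1)(2·3+1)(2·2+1) = 245
Δ: 4! 2! 2! / 9! → 1/3780
sum: t=1:−1/24 t=2:+1/4 t=3:−1/24 = 1/6
3j²(3 3 2; 0 0 0) = Δ·Π!·Σ² = 4/105  (sign +1)
sum: t=0:+1/96 = 1/96
3j²(3 3 2; 3 -1 -2) = Δ·Π!·Σ² = 1/42  (sign +1)
combine: 4πI² = 245·4/105·1/42 = 2/9
take √, sign +1: I = 0.13298076

0.132981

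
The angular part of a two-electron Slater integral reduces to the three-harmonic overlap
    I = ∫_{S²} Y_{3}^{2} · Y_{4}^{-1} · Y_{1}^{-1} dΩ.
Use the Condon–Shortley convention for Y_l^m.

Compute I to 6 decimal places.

-0.106622

m-sum 0 ✓  L=8 even ✓  1≤1≤7 ✓
Π(2lᵢ+1) = 7×9×3 = 189
triangle coeff Δ(3,4,1) = 1/252
Σ_t [3,3]: t=3:−1/36 = -1/36
(3j)²=4/63 [(3 4 1; 0 0 0)], sign=+1
Σ_t [1,1]: t=1:−1/240 = -1/240
(3j)²=1/84 [(3 4 1; 2 -1 -1)], sign=-1
⇒ 4πI² = 1/7
I = (-1)√(1/7/(4π)) = -0.10662181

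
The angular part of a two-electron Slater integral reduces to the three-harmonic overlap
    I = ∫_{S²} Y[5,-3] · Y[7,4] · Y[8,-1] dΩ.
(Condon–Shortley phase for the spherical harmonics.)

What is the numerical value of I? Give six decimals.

-0.108028

Rules hold: Σm=0, L=20 even, 2≤8≤12.
N = 11·15·17 = 2805
Δ = 4!·6!·10!/21! = 1/814773960
Racah Σ t=0..4: t=0:+1/87091200 t=1:−1/4976640 t=2:+1/2073600 t=3:−1/4976640 t=4:+1/87091200 = 1/9676800
⇒ 3j(5 7 8; 0 0 0)² = 360/46189, sgn +1
Racah Σ t=2..4: t=2:+1/1045094400 t=3:−1/58060800 t=4:+1/34836480 = 13/1045094400
⇒ 3j(5 7 8; -3 4 -1)² = 13/1938, sgn -1
4πI² = N·(3j₀)²·(3jₘ)² = 900/6137
I = -1·√(0.146651/4π) = -0.10802848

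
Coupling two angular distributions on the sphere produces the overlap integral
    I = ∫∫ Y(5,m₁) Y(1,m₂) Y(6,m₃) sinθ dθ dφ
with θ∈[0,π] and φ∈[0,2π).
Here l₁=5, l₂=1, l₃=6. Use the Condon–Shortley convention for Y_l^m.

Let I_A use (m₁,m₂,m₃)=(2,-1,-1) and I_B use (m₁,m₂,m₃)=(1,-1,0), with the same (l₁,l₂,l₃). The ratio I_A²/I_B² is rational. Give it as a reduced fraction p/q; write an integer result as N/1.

l's match ⇒ only the (l;m) 3-j factors differ between A and B.
A: triangle coeff Δ(5,1,6) = 1/858; Σ_t [0,0]: t=0:+1/60480 = 1/60480; (3j)²=5/429 [(5 1 6; 2 -1 -1)], sign=-1
B: triangle coeff Δ(5,1,6) = 1/858; Σ_t [0,0]: t=0:+1/34560 = 1/34560; (3j)²=5/286 [(5 1 6; 1 -1 0)], sign=+1
I_A²/I_B² = (5/429)/(5/286) = 2/3

2/3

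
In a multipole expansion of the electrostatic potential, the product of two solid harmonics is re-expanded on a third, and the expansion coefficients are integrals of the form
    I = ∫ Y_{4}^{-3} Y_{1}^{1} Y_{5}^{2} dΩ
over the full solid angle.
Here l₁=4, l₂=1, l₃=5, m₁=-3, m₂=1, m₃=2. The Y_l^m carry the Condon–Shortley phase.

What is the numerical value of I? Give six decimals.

m-sum 0 ✓  L=10 even ✓  3≤5≤5 ✓
Π(2lᵢ+1) = 9×3×11 = 297
triangle coeff Δ(4,1,5) = 1/495
Σ_t [0,0]: t=0:+1/576 = 1/576
(3j)²=5/99 [(4 1 5; 0 0 0)], sign=-1
Σ_t [0,0]: t=0:+1/10080 = 1/10080
(3j)²=1/165 [(4 1 5; -3 1 2)], sign=-1
⇒ 4πI² = 1/11
I = (+1)√(1/11/(4π)) = 0.08505478

0.085055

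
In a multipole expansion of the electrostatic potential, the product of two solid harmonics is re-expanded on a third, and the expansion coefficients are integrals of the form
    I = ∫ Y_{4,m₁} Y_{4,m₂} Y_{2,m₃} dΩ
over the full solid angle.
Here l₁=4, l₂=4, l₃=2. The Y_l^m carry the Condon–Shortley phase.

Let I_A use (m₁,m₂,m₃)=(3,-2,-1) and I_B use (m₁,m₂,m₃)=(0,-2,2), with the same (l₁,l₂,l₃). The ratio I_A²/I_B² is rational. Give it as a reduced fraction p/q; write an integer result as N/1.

35/36

Shared (l₁,l₂,l₃)=(4,4,2): N and (l;000)² cancel in I_A²/I_B².
A: Δ = 6!·2!·2!/11! = 1/13860; Racah Σ t=0..1: t=0:+1/1440 t=1:−1/240 = -1/288; ⇒ 3j(4 4 2; 3 -2 -1)² = 5/132, sgn +1
B: Δ = 6!·2!·2!/11! = 1/13860; Racah Σ t=2..2: t=2:+1/192 = 1/192; ⇒ 3j(4 4 2; 0 -2 2)² = 3/77, sgn +1
I_A²/I_B² = (5/132)/(3/77) = 35/36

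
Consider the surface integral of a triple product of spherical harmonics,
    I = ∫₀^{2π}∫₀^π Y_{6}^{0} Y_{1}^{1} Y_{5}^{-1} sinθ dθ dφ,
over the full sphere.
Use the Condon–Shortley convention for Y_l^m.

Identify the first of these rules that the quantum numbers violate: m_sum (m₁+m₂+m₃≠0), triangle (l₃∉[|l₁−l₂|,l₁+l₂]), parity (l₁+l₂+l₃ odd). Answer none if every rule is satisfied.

none

m₁+m₂+m₃ = 0 + 1 − 1 = 0  ✓
triangle: |6−1|=5 ≤ l₃=5 ≤ 6+1=7  ✓
parity: l₁+l₂+l₃ = 12 is even  ✓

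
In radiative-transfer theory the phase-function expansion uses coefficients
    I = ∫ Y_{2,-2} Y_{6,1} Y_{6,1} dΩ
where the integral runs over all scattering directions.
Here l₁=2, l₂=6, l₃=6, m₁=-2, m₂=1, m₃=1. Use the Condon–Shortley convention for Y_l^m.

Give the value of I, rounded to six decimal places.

Checks pass: Σm=0; 14 even; l₃=6∈[4,8].
(2·2+1)(2·6+1)(2·6+1) = 845
Δ: 2! 2! 10! / 15! → 1/90090
sum: t=0:+1/69120 t=1:−1/14400 t=2:+1/69120 = -7/172800
3j²(2 6 6; 0 0 0) = Δ·Π!·Σ² = 14/715  (sign -1)
sum: t=2:+1/57600 = 1/57600
3j²(2 6 6; -2 1 1) = Δ·Π!·Σ² = 21/715  (sign -1)
combine: 4πI² = 845·14/715·21/715 = 294/605
take √, sign +1: I = 0.19664868

0.196649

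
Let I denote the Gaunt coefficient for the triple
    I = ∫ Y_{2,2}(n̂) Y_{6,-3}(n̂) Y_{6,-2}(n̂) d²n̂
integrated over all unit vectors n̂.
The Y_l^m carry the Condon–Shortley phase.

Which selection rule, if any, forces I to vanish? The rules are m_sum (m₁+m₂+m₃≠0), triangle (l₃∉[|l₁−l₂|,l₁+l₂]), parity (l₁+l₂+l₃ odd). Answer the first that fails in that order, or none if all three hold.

m_sum

Σmᵢ = -3  ✗
l₃∈[|l₁−l₂|,l₁+l₂]=[4,8], have l₃=6
Σlᵢ = 14 ⇒ even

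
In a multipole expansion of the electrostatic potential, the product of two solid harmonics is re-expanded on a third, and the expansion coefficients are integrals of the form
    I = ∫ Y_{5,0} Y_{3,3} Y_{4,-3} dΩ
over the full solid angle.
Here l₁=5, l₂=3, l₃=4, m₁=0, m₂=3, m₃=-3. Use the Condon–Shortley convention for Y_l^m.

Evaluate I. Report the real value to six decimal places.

-0.098140

m-sum 0 ✓  L=12 even ✓  2≤4≤8 ✓
Π(2lᵢ+1) = 11×7×9 = 693
triangle coeff Δ(5,3,4) = 1/180180
Σ_t [1,3]: t=1:−1/576 t=2:+1/144 t=3:−1/576 = 1/288
(3j)²=20/1001 [(5 3 4; 0 0 0)], sign=+1
Σ_t [4,4]: t=4:+1/5760 = 1/5760
(3j)²=5/572 [(5 3 4; 0 3 -3)], sign=-1
⇒ 4πI² = 225/1859
I = (-1)√(225/1859/(4π)) = -0.09814013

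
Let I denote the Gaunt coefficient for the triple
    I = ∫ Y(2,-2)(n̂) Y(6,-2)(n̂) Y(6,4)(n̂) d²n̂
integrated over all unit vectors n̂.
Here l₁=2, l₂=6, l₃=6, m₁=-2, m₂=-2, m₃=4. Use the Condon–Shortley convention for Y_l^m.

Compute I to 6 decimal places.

m-sum 0 ✓  L=14 even ✓  4≤6≤8 ✓
Π(2lᵢ+1) = 5×13×13 = 845
triangle coeff Δ(2,6,6) = 1/90090
Σ_t [0,2]: t=0:+1/69120 t=1:−1/14400 t=2:+1/69120 = -7/172800
(3j)²=14/715 [(2 6 6; 0 0 0)], sign=-1
Σ_t [2,2]: t=2:+1/322560 = 1/322560
(3j)²=18/1001 [(2 6 6; -2 -2 4)], sign=+1
⇒ 4πI² = 36/121
I = (-1)√(36/121/(4π)) = -0.15386989

-0.153870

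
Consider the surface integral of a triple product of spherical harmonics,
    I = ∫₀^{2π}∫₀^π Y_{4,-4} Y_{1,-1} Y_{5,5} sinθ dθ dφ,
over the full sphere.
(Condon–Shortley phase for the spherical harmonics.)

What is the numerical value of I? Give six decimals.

Checks pass: Σm=0; 10 even; l₃=5∈[3,5].
(2·4+1)(2·1+1)(2·5+1) = 297
Δ: 0! 8! 2! / 11! → 1/495
sum: t=0:+1/576 = 1/576
3j²(4 1 5; 0 0 0) = Δ·Π!·Σ² = 5/99  (sign -1)
sum: t=0:+1/80640 = 1/80640
3j²(4 1 5; -4 -1 5) = Δ·Π!·Σ² = 1/11  (sign +1)
combine: 4πI² = 297·5/99·1/11 = 15/11
take √, sign -1: I = -0.32941575

-0.329416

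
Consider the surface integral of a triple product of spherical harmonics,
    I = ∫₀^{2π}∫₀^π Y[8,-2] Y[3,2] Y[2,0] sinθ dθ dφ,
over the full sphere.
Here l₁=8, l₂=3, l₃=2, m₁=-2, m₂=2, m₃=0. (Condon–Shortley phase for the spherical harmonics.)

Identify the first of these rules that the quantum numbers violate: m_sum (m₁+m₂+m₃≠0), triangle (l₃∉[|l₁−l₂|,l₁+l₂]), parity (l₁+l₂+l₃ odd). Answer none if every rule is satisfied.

m₁+m₂+m₃ = -2 + 2 + 0 = 0  ✓
triangle: |8−3|=5 ≤ l₃=2 ≤ 8+3=11  ✗
parity: l₁+l₂+l₃ = 13 is odd

triangle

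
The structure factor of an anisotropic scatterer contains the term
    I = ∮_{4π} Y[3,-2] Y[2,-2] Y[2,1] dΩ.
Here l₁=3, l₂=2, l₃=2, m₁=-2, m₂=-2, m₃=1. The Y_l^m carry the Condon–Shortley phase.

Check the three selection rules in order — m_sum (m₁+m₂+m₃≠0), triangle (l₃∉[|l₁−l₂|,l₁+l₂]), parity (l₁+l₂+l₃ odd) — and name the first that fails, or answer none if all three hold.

m_sum

m₁+m₂+m₃ = -2 − 2 + 1 = -3  ✗
triangle: |3−2|=1 ≤ l₃=2 ≤ 3+2=5
parity: l₁+l₂+l₃ = 7 is odd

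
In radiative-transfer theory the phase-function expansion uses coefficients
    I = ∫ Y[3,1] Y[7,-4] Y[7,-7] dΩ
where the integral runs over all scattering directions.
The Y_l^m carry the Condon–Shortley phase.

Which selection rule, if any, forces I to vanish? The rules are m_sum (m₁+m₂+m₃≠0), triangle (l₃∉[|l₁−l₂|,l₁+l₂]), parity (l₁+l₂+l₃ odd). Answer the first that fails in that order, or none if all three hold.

m_sum

azimuthal sum: 1 − 4 − 7 = -10  ✗
4 ≤ 7 ≤ 10 (triangle on l)
L = 3 + 7 + 7 = 17 (odd)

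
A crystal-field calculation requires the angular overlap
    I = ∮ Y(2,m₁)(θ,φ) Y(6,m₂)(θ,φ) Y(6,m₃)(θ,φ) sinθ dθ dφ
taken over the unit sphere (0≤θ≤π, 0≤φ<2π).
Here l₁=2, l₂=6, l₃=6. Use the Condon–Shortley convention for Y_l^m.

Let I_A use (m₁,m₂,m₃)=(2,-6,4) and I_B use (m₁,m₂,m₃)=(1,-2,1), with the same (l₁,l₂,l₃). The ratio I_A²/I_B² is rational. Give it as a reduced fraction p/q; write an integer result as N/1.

Shared (l₁,l₂,l₃)=(2,6,6): N and (l;000)² cancel in I_A²/I_B².
A: Δ = 2!·2!·10!/15! = 1/90090; Racah Σ t=0..0: t=0:+1/14515200 = 1/14515200; ⇒ 3j(2 6 6; 2 -6 4)² = 2/455, sgn +1
B: Δ = 2!·2!·10!/15! = 1/90090; Racah Σ t=0..1: t=0:+1/34560 t=1:−1/60480 = 1/80640; ⇒ 3j(2 6 6; 1 -2 1)² = 6/1001, sgn -1
I_A²/I_B² = (2/455)/(6/1001) = 11/15

11/15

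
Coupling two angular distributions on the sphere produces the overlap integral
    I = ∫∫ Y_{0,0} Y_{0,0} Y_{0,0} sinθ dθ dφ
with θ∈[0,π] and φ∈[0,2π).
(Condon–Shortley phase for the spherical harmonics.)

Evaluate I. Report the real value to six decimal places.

Rules hold: Σm=0, L=0 even, 0≤0≤0.
N = 1·1·1 = 1
Δ = 0!·0!·0!/1! = 1/1
Racah Σ t=0..0: t=0:+1/1 = 1/1
⇒ 3j(0 0 0; 0 0 0)² = 1/1, sgn +1
(m-triple is (0,0,0) — same symbol as above.)
4πI² = N·(3j₀)²·(3jₘ)² = 1/1
I = +1·√(1/4π) = 0.28209479

0.282095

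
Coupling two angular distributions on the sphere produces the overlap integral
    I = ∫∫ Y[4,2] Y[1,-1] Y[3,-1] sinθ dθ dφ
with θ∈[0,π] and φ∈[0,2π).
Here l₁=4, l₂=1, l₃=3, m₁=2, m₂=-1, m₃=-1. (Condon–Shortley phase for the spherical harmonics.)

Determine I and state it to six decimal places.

0.238414

Checks pass: Σm=0; 8 even; l₃=3∈[3,5].
(2·4+1)(2·1+1)(2·3+1) = 189
Δ: 2! 6! 0! / 9! → 1/252
sum: t=1:−1/36 = -1/36
3j²(4 1 3; 0 0 0) = Δ·Π!·Σ² = 4/63  (sign +1)
sum: t=0:+1/96 = 1/96
3j²(4 1 3; 2 -1 -1) = Δ·Π!·Σ² = 5/84  (sign +1)
combine: 4πI² = 189·4/63·5/84 = 5/7
take √, sign +1: I = 0.23841361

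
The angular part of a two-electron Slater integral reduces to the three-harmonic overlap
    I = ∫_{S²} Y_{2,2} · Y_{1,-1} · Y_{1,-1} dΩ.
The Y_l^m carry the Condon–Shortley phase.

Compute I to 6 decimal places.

0.309019

Checks pass: Σm=0; 4 even; l₃=1∈[1,3].
(2·2+1)(2·1+1)(2·1+1) = 45
Δ: 2! 2! 0! / 5! → 1/30
sum: t=1:−1/1 = -1/1
3j²(2 1 1; 0 0 0) = Δ·Π!·Σ² = 2/15  (sign +1)
sum: t=0:+1/4 = 1/4
3j²(2 1 1; 2 -1 -1) = Δ·Π!·Σ² = 1/5  (sign +1)
combine: 4πI² = 45·2/15·1/5 = 6/5
take √, sign +1: I = 0.30901936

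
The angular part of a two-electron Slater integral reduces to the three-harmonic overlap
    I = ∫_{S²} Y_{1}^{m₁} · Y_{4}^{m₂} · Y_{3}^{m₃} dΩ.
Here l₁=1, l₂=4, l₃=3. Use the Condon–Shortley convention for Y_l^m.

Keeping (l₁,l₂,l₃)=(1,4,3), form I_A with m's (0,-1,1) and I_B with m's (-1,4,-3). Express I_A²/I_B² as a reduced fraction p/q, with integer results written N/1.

l's match ⇒ only the (l;m) 3-j factors differ between A and B.
A: triangle coeff Δ(1,4,3) = 1/252; Σ_t [1,1]: t=1:−1/48 = -1/48; (3j)²=5/84 [(1 4 3; 0 -1 1)], sign=-1
B: triangle coeff Δ(1,4,3) = 1/252; Σ_t [2,2]: t=2:+1/1440 = 1/1440; (3j)²=1/9 [(1 4 3; -1 4 -3)], sign=+1
I_A²/I_B² = (5/84)/(1/9) = 15/28

15/28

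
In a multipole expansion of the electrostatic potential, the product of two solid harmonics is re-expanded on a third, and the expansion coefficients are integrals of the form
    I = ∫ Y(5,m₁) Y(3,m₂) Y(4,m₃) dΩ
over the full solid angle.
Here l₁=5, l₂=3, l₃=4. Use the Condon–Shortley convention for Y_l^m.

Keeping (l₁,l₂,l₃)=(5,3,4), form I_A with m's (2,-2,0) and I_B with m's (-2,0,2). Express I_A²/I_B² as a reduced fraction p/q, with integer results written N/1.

25/3

Same 5,3,4: normalisation and zero-m 3j drop out of the ratio.
A: Δ: 4! 6! 2! / 13! → 1/180180; sum: t=0:+1/864 t=1:−1/576 = -1/1728; 3j²(5 3 4; 2 -2 0) = Δ·Π!·Σ² = 5/1287  (sign -1)
B: Δ: 4! 6! 2! / 13! → 1/180180; sum: t=1:−1/8640 t=2:+1/480 t=3:−1/576 = 1/4320; 3j²(5 3 4; -2 0 2) = Δ·Π!·Σ² = 1/2145  (sign +1)
I_A²/I_B² = (5/1287)/(1/2145) = 25/3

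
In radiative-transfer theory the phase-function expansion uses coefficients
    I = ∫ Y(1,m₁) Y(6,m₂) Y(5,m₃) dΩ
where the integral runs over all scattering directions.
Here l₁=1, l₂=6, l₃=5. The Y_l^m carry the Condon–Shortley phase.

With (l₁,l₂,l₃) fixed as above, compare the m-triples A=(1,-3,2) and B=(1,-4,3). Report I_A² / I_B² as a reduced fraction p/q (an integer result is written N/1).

Same 1,6,5: normalisation and zero-m 3j drop out of the ratio.
A: Δ: 2! 0! 10! / 13! → 1/858; sum: t=0:+1/60480 = 1/60480; 3j²(1 6 5; 1 -3 2) = Δ·Π!·Σ² = 6/143  (sign -1)
B: Δ: 2! 0! 10! / 13! → 1/858; sum: t=0:+1/161280 = 1/161280; 3j²(1 6 5; 1 -4 3) = Δ·Π!·Σ² = 15/286  (sign +1)
I_A²/I_B² = (6/143)/(15/286) = 4/5

4/5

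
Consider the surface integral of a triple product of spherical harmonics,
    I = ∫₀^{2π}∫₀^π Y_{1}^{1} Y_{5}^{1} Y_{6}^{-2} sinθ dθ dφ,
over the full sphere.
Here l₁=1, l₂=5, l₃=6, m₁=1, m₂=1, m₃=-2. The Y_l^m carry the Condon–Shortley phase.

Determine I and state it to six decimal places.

0.216205

Checks pass: Σm=0; 12 even; l₃=6∈[4,6].
(2·1+1)(2·5+1)(2·6+1) = 429
Δ: 0! 2! 10! / 13! → 1/858
sum: t=0:+1/14400 = 1/14400
3j²(1 5 6; 0 0 0) = Δ·Π!·Σ² = 6/143  (sign +1)
sum: t=0:+1/34560 = 1/34560
3j²(1 5 6; 1 1 -2) = Δ·Π!·Σ² = 14/429  (sign +1)
combine: 4πI² = 429·6/143·14/429 = 84/143
take √, sign +1: I = 0.21620548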